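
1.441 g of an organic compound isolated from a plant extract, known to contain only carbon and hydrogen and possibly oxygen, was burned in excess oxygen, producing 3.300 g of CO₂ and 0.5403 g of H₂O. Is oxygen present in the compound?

mol C = 3.300 g CO₂ ÷ 44.009 g/mol = 0.074985 mol
mol H = 2 × 0.5403 g H₂O ÷ 18.015 g/mol = 0.059983 mol
C and H account for only 0.96110 g of the 1.441 g sample; the remaining 0.47990 g must be oxygen.

yes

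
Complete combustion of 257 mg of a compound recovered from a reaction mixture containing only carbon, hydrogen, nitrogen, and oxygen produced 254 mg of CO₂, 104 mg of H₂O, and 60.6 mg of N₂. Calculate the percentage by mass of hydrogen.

mol C = 0.254 g CO₂ ÷ 44.009 g/mol = 0.005772 mol
mol H = 2 × 0.104 g H₂O ÷ 18.015 g/mol = 0.01155 mol
mol N = 2 × 0.0606 g N₂ ÷ 28.014 g/mol = 0.004326 mol
mass O = 0.257 − (0.06932 + 0.01164 + 0.06060) = 0.1154 g → mol O = 0.1154 ÷ 15.999 = 0.007215 mol
mass % H = 0.01164 g ÷ 0.257 g × 100%

4.5%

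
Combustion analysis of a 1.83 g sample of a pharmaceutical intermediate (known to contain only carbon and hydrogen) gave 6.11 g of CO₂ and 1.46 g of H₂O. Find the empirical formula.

mol C = 6.11 g CO₂ ÷ 44.009 g/mol = 0.1388 mol
mol H = 2 × 1.46 g H₂O ÷ 18.015 g/mol = 0.1621 mol
Divide by the smallest (0.1388 mol): C 1.000, H 1.167
Multiplying each by 6 gives whole numbers: C 6.00, H 7.00

C6H7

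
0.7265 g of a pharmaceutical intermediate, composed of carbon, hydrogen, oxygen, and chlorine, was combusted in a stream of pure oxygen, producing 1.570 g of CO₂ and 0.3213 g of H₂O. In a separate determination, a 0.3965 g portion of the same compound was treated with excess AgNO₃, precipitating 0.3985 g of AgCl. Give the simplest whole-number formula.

mol C = 1.570 g CO₂ ÷ 44.009 g/mol = 0.035675 mol
mol H = 2 × 0.3213 g H₂O ÷ 18.015 g/mol = 0.035670 mol
From the AgCl data: mol Cl per gram of compound = (0.3985 ÷ 143.318) ÷ 0.3965 = 0.0070127 mol/g, so in the 0.7265 g combustion sample mol Cl = 0.0050947 mol
mass O = 0.7265 − (0.42849 + 0.035956 + 0.18061) = 0.081450 g → mol O = 0.081450 ÷ 15.999 = 0.0050909 mol
Divide by the smallest (0.0050909 mol): C 7.007, H 7.007, Cl 1.001, O 1.000

C7H7ClO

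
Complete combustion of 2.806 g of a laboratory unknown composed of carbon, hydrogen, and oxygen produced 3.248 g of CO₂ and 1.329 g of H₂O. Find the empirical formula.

C2H4O3

mol C = 3.248 g CO₂ ÷ 44.009 g/mol = 0.073803 mol
mol H = 2 × 1.329 g H₂O ÷ 18.015 g/mol = 0.14754 mol
mass O = 2.806 − (0.88645 + 0.14872) = 1.7708 g → mol O = 1.7708 ÷ 15.999 = 0.11068 mol
Divide by the smallest (0.073803 mol): C 1.000, H 1.999, O 1.500
Multiplying each by 2 gives whole numbers: C 2.00, H 4.00, O 3.00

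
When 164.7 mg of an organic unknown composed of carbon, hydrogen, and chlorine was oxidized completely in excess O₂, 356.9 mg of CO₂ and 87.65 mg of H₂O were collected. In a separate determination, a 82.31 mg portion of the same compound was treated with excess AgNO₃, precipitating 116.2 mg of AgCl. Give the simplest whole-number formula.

C5H6Cl

mol C = 0.3569 g CO₂ ÷ 44.009 g/mol = 0.0081097 mol
mol H = 2 × 0.08765 g H₂O ÷ 18.015 g/mol = 0.0097308 mol
From the AgCl data: mol Cl per gram of compound = (0.1162 ÷ 143.318) ÷ 0.08231 = 0.0098504 mol/g, so in the 0.1647 g combustion sample mol Cl = 0.0016224 mol
Divide by the smallest (0.0016224 mol): C 4.999, H 5.998, Cl 1.000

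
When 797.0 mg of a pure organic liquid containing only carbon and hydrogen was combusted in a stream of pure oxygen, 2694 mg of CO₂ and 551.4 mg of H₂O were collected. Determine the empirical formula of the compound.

mol C = 2.694 g CO₂ ÷ 44.009 g/mol = 0.061215 mol
mol H = 2 × 0.5514 g H₂O ÷ 18.015 g/mol = 0.061216 mol
Divide by the smallest (0.061215 mol): C 1.000, H 1.000

CH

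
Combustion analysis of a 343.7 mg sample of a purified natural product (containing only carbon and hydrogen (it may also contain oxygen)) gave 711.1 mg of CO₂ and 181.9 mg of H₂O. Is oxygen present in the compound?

yes

mol C = 0.7111 g CO₂ ÷ 44.009 g/mol = 0.016158 mol
mol H = 2 × 0.1819 g H₂O ÷ 18.015 g/mol = 0.020194 mol
C and H account for only 0.21443 g of the 0.3437 g sample; the remaining 0.12927 g must be oxygen.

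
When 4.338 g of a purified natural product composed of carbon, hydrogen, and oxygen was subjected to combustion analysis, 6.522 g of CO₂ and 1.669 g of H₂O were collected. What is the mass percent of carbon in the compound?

41.03%

mol C = 6.522 g CO₂ ÷ 44.009 g/mol = 0.14820 mol
mol H = 2 × 1.669 g H₂O ÷ 18.015 g/mol = 0.18529 mol
mass O = 4.338 − (1.7800 + 0.18677) = 2.3712 g → mol O = 2.3712 ÷ 15.999 = 0.14821 mol
mass % C = 1.7800 g ÷ 4.338 g × 100%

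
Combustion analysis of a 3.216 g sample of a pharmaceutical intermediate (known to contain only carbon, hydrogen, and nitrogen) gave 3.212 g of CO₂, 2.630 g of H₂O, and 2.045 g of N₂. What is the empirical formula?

mol C = 3.212 g CO₂ ÷ 44.009 g/mol = 0.072985 mol
mol H = 2 × 2.630 g H₂O ÷ 18.015 g/mol = 0.29198 mol
mol N = 2 × 2.045 g N₂ ÷ 28.014 g/mol = 0.14600 mol
Divide by the smallest (0.072985 mol): C 1.000, H 4.001, N 2.000

CH4N2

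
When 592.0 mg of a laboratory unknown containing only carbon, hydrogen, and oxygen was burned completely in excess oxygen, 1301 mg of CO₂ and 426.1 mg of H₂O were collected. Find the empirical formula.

mol C = 1.301 g CO₂ ÷ 44.009 g/mol = 0.029562 mol
mol H = 2 × 0.4261 g H₂O ÷ 18.015 g/mol = 0.047305 mol
mass O = 0.5920 − (0.35507 + 0.047683) = 0.18925 g → mol O = 0.18925 ÷ 15.999 = 0.011829 mol
Divide by the smallest (0.011829 mol): C 2.499, H 3.999, O 1.000
Multiplying each by 2 gives whole numbers: C 5.00, H 8.00, O 2.00

C5H8O2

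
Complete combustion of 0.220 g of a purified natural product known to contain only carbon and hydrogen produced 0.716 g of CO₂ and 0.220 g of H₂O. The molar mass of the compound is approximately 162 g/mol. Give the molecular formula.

C12H18

mol C = 0.716 g CO₂ ÷ 44.009 g/mol = 0.01627 mol
mol H = 2 × 0.220 g H₂O ÷ 18.015 g/mol = 0.02442 mol
Divide by the smallest (0.01627 mol): C 1.000, H 1.501
Multiplying each by 2 gives whole numbers: C 2.00, H 3.00
Empirical formula: C2H3
Empirical-formula mass = 27.05 g/mol; 162 ÷ 27.05 ≈ 6, so the molecular formula is C12H18.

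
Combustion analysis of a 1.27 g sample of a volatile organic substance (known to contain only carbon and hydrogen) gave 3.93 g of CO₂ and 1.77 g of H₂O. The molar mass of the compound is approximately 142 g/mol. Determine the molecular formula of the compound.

mol C = 3.93 g CO₂ ÷ 44.009 g/mol = 0.08930 mol
mol H = 2 × 1.77 g H₂O ÷ 18.015 g/mol = 0.1965 mol
Divide by the smallest (0.08930 mol): C 1.000, H 2.200
Multiplying each by 5 gives whole numbers: C 5.00, H 11.00
Empirical formula: C5H11
Empirical-formula mass = 71.14 g/mol; 142 ÷ 71.14 ≈ 2, so the molecular formula is C10H22.

C10H22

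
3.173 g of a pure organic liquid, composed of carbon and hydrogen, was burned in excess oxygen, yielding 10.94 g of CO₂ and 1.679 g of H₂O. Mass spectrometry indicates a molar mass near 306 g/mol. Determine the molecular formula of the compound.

mol C = 10.94 g CO₂ ÷ 44.009 g/mol = 0.24859 mol
mol H = 2 × 1.679 g H₂O ÷ 18.015 g/mol = 0.18640 mol
Divide by the smallest (0.18640 mol): C 1.334, H 1.000
Multiplying each by 3 gives whole numbers: C 4.00, H 3.00
Empirical formula: C4H3
Empirical-formula mass = 51.07 g/mol; 306 ÷ 51.07 ≈ 6, so the molecular formula is C24H18.

C24H18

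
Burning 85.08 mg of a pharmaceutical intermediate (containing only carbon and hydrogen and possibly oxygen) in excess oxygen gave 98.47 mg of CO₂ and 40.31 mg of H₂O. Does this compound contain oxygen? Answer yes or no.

mol C = 0.09847 g CO₂ ÷ 44.009 g/mol = 0.0022375 mol
mol H = 2 × 0.04031 g H₂O ÷ 18.015 g/mol = 0.0044752 mol
C and H account for only 0.031386 g of the 0.08508 g sample; the remaining 0.053694 g must be oxygen.

yes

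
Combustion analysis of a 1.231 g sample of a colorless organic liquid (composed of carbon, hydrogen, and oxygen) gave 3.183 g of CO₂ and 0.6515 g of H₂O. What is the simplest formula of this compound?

mol C = 3.183 g CO₂ ÷ 44.009 g/mol = 0.072326 mol
mol H = 2 × 0.6515 g H₂O ÷ 18.015 g/mol = 0.072329 mol
mass O = 1.231 − (0.86871 + 0.072907) = 0.28938 g → mol O = 0.28938 ÷ 15.999 = 0.018088 mol
Divide by the smallest (0.018088 mol): C 3.999, H 3.999, O 1.000

C4H4O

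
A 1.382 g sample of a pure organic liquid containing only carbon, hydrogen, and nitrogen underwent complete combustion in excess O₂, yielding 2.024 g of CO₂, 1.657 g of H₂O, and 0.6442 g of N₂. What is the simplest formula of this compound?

mol C = 2.024 g CO₂ ÷ 44.009 g/mol = 0.045991 mol
mol H = 2 × 1.657 g H₂O ÷ 18.015 g/mol = 0.18396 mol
mol N = 2 × 0.6442 g N₂ ÷ 28.014 g/mol = 0.045991 mol
Divide by the smallest (0.045991 mol): C 1.000, H 4.000, N 1.000

CH4N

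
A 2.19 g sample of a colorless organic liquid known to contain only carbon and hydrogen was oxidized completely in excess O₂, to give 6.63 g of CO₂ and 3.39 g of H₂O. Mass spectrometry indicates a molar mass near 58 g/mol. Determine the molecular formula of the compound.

mol C = 6.63 g CO₂ ÷ 44.009 g/mol = 0.1507 mol
mol H = 2 × 3.39 g H₂O ÷ 18.015 g/mol = 0.3764 mol
Divide by the smallest (0.1507 mol): C 1.000, H 2.498
Multiplying each by 2 gives whole numbers: C 2.00, H 5.00
Empirical formula: C2H5
Empirical-formula mass = 29.06 g/mol; 58 ÷ 29.06 ≈ 2, so the molecular formula is C4H10.

C4H10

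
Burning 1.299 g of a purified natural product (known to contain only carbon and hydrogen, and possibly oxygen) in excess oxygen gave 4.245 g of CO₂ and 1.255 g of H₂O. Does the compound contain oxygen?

no

mol C = 4.245 g CO₂ ÷ 44.009 g/mol = 0.096458 mol
mol H = 2 × 1.255 g H₂O ÷ 18.015 g/mol = 0.13933 mol
C and H together account for 1.2990 g — essentially the entire 1.299 g sample — so the compound contains no oxygen.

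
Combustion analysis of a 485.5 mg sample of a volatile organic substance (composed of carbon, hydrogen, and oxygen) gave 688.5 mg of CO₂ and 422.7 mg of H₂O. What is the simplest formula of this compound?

CH3O

mol C = 0.6885 g CO₂ ÷ 44.009 g/mol = 0.015645 mol
mol H = 2 × 0.4227 g H₂O ÷ 18.015 g/mol = 0.046928 mol
mass O = 0.4855 − (0.18791 + 0.047303) = 0.25029 g → mol O = 0.25029 ÷ 15.999 = 0.015644 mol
Divide by the smallest (0.015644 mol): C 1.000, H 3.000, O 1.000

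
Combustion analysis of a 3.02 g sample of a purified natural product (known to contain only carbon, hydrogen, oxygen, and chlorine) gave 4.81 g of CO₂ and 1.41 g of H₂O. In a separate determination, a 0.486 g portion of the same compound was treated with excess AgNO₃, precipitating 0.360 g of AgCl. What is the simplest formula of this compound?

mol C = 4.81 g CO₂ ÷ 44.009 g/mol = 0.1093 mol
mol H = 2 × 1.41 g H₂O ÷ 18.015 g/mol = 0.1565 mol
From the AgCl data: mol Cl per gram of compound = (0.360 ÷ 143.318) ÷ 0.486 = 0.005169 mol/g, so in the 3.02 g combustion sample mol Cl = 0.01561 mol
mass O = 3.02 − (1.313 + 0.1578 + 0.5533) = 0.9961 g → mol O = 0.9961 ÷ 15.999 = 0.06226 mol
Divide by the smallest (0.01561 mol): C 7.002, H 10.029, Cl 1.000, O 3.989

C7H10ClO4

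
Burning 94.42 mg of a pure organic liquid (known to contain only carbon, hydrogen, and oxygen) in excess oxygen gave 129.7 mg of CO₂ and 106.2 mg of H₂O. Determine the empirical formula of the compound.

mol C = 0.1297 g CO₂ ÷ 44.009 g/mol = 0.0029471 mol
mol H = 2 × 0.1062 g H₂O ÷ 18.015 g/mol = 0.011790 mol
mass O = 0.09442 − (0.035398 + 0.011884) = 0.047138 g → mol O = 0.047138 ÷ 15.999 = 0.0029463 mol
Divide by the smallest (0.0029463 mol): C 1.000, H 4.002, O 1.000

CH4O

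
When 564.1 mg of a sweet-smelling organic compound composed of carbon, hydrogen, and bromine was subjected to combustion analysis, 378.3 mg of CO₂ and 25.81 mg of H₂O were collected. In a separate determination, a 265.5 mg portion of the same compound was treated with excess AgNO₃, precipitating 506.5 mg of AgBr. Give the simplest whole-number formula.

C3HBr2

mol C = 0.3783 g CO₂ ÷ 44.009 g/mol = 0.0085960 mol
mol H = 2 × 0.02581 g H₂O ÷ 18.015 g/mol = 0.0028654 mol
From the AgBr data: mol Br per gram of compound = (0.5065 ÷ 187.772) ÷ 0.2655 = 0.010160 mol/g, so in the 0.5641 g combustion sample mol Br = 0.0057311 mol
Divide by the smallest (0.0028654 mol): C 3.000, H 1.000, Br 2.000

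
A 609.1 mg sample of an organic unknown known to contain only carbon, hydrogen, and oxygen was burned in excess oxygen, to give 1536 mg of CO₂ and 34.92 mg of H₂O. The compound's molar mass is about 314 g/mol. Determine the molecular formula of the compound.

C18H2O6

mol C = 1.536 g CO₂ ÷ 44.009 g/mol = 0.034902 mol
mol H = 2 × 0.03492 g H₂O ÷ 18.015 g/mol = 0.0038768 mol
mass O = 0.6091 − (0.41921 + 0.0039078) = 0.18598 g → mol O = 0.18598 ÷ 15.999 = 0.011625 mol
Divide by the smallest (0.0038768 mol): C 9.003, H 1.000, O 2.999
Empirical formula: C9HO3
Empirical-formula mass = 157.10 g/mol; 314 ÷ 157.10 ≈ 2, so the molecular formula is C18H2O6.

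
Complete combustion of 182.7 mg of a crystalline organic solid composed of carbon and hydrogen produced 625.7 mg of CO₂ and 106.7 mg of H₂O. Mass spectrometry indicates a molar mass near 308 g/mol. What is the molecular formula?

C24H20

mol C = 0.6257 g CO₂ ÷ 44.009 g/mol = 0.014218 mol
mol H = 2 × 0.1067 g H₂O ÷ 18.015 g/mol = 0.011846 mol
Divide by the smallest (0.011846 mol): C 1.200, H 1.000
Multiplying each by 5 gives whole numbers: C 6.00, H 5.00
Empirical formula: C6H5
Empirical-formula mass = 77.11 g/mol; 308 ÷ 77.11 ≈ 4, so the molecular formula is C24H20.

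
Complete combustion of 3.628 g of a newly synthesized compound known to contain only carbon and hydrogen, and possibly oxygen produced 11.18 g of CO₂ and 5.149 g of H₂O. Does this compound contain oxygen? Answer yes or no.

mol C = 11.18 g CO₂ ÷ 44.009 g/mol = 0.25404 mol
mol H = 2 × 5.149 g H₂O ÷ 18.015 g/mol = 0.57163 mol
C and H together account for 3.6275 g — essentially the entire 3.628 g sample — so the compound contains no oxygen.

no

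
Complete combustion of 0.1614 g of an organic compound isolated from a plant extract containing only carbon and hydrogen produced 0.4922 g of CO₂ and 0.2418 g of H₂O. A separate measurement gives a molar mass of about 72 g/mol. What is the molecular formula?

C5H12

mol C = 0.4922 g CO₂ ÷ 44.009 g/mol = 0.011184 mol
mol H = 2 × 0.2418 g H₂O ÷ 18.015 g/mol = 0.026844 mol
Divide by the smallest (0.011184 mol): C 1.000, H 2.400
Multiplying each by 5 gives whole numbers: C 5.00, H 12.00
Empirical formula: C5H12
Empirical-formula mass = 72.15 g/mol; 72 ÷ 72.15 ≈ 1, so the molecular formula is C5H12.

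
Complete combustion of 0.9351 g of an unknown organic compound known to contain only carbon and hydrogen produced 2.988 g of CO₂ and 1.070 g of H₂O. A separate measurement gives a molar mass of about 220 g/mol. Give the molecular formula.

C16H28

mol C = 2.988 g CO₂ ÷ 44.009 g/mol = 0.067895 mol
mol H = 2 × 1.070 g H₂O ÷ 18.015 g/mol = 0.11879 mol
Divide by the smallest (0.067895 mol): C 1.000, H 1.750
Multiplying each by 4 gives whole numbers: C 4.00, H 7.00
Empirical formula: C4H7
Empirical-formula mass = 55.10 g/mol; 220 ÷ 55.10 ≈ 4, so the molecular formula is C16H28.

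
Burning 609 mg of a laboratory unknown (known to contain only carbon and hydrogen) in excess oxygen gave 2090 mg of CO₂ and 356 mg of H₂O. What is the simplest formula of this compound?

mol C = 2.09 g CO₂ ÷ 44.009 g/mol = 0.04749 mol
mol H = 2 × 0.356 g H₂O ÷ 18.015 g/mol = 0.03952 mol
Divide by the smallest (0.03952 mol): C 1.202, H 1.000
Multiplying each by 5 gives whole numbers: C 6.01, H 5.00

C6H5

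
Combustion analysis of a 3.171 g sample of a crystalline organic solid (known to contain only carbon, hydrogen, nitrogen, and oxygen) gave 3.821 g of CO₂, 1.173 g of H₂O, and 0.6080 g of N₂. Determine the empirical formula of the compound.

mol C = 3.821 g CO₂ ÷ 44.009 g/mol = 0.086823 mol
mol H = 2 × 1.173 g H₂O ÷ 18.015 g/mol = 0.13022 mol
mol N = 2 × 0.6080 g N₂ ÷ 28.014 g/mol = 0.043407 mol
mass O = 3.171 − (1.0428 + 0.13127 + 0.60800) = 1.3889 g → mol O = 1.3889 ÷ 15.999 = 0.086812 mol
Divide by the smallest (0.043407 mol): C 2.000, H 3.000, N 1.000, O 2.000

C2H3NO2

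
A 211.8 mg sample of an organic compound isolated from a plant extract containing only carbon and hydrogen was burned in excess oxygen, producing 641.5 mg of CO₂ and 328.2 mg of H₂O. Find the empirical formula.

mol C = 0.6415 g CO₂ ÷ 44.009 g/mol = 0.014577 mol
mol H = 2 × 0.3282 g H₂O ÷ 18.015 g/mol = 0.036436 mol
Divide by the smallest (0.014577 mol): C 1.000, H 2.500
Multiplying each by 2 gives whole numbers: C 2.00, H 5.00

C2H5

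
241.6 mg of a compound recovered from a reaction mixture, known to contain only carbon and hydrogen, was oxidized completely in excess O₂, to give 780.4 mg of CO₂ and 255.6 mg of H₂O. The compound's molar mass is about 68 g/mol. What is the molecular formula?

mol C = 0.7804 g CO₂ ÷ 44.009 g/mol = 0.017733 mol
mol H = 2 × 0.2556 g H₂O ÷ 18.015 g/mol = 0.028376 mol
Divide by the smallest (0.017733 mol): C 1.000, H 1.600
Multiplying each by 5 gives whole numbers: C 5.00, H 8.00
Empirical formula: C5H8
Empirical-formula mass = 68.12 g/mol; 68 ÷ 68.12 ≈ 1, so the molecular formula is C5H8.

C5H8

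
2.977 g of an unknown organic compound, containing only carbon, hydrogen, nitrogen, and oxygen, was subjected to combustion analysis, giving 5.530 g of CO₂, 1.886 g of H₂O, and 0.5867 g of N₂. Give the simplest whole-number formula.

C3H5NO

mol C = 5.530 g CO₂ ÷ 44.009 g/mol = 0.12566 mol
mol H = 2 × 1.886 g H₂O ÷ 18.015 g/mol = 0.20938 mol
mol N = 2 × 0.5867 g N₂ ÷ 28.014 g/mol = 0.041886 mol
mass O = 2.977 − (1.5093 + 0.21106 + 0.58670) = 0.66999 g → mol O = 0.66999 ÷ 15.999 = 0.041877 mol
Divide by the smallest (0.041877 mol): C 3.001, H 5.000, N 1.000, O 1.000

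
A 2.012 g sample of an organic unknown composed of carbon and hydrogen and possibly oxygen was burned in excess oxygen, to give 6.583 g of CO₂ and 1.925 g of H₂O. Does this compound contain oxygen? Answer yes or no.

no

mol C = 6.583 g CO₂ ÷ 44.009 g/mol = 0.14958 mol
mol H = 2 × 1.925 g H₂O ÷ 18.015 g/mol = 0.21371 mol
C and H together account for 2.0121 g — essentially the entire 2.012 g sample — so the compound contains no oxygen.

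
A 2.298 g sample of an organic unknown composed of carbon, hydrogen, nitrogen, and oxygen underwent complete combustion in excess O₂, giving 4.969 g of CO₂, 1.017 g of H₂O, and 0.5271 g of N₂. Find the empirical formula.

C6H6N2O

mol C = 4.969 g CO₂ ÷ 44.009 g/mol = 0.11291 mol
mol H = 2 × 1.017 g H₂O ÷ 18.015 g/mol = 0.11291 mol
mol N = 2 × 0.5271 g N₂ ÷ 28.014 g/mol = 0.037631 mol
mass O = 2.298 − (1.3561 + 0.11381 + 0.52710) = 0.30094 g → mol O = 0.30094 ÷ 15.999 = 0.018810 mol
Divide by the smallest (0.018810 mol): C 6.003, H 6.002, N 2.001, O 1.000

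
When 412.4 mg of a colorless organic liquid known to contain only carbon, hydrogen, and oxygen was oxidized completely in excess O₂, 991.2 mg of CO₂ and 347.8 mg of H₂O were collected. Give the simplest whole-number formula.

C7H12O2

mol C = 0.9912 g CO₂ ÷ 44.009 g/mol = 0.022523 mol
mol H = 2 × 0.3478 g H₂O ÷ 18.015 g/mol = 0.038612 mol
mass O = 0.4124 − (0.27052 + 0.038921) = 0.10296 g → mol O = 0.10296 ÷ 15.999 = 0.0064353 mol
Divide by the smallest (0.0064353 mol): C 3.500, H 6.000, O 1.000
Multiplying each by 2 gives whole numbers: C 7.00, H 12.00, O 2.00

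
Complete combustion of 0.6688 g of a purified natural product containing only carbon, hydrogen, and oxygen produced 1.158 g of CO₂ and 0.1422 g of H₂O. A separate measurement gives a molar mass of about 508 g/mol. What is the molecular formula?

C20H12O16

mol C = 1.158 g CO₂ ÷ 44.009 g/mol = 0.026313 mol
mol H = 2 × 0.1422 g H₂O ÷ 18.015 g/mol = 0.015787 mol
mass O = 0.6688 − (0.31604 + 0.015913) = 0.33684 g → mol O = 0.33684 ÷ 15.999 = 0.021054 mol
Divide by the smallest (0.015787 mol): C 1.667, H 1.000, O 1.334
Multiplying each by 3 gives whole numbers: C 5.00, H 3.00, O 4.00
Empirical formula: C5H3O4
Empirical-formula mass = 127.07 g/mol; 508 ÷ 127.07 ≈ 4, so the molecular formula is C20H12O16.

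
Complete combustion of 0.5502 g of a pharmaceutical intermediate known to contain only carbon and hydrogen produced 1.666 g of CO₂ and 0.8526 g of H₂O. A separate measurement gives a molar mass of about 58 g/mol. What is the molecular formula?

mol C = 1.666 g CO₂ ÷ 44.009 g/mol = 0.037856 mol
mol H = 2 × 0.8526 g H₂O ÷ 18.015 g/mol = 0.094654 mol
Divide by the smallest (0.037856 mol): C 1.000, H 2.500
Multiplying each by 2 gives whole numbers: C 2.00, H 5.00
Empirical formula: C2H5
Empirical-formula mass = 29.06 g/mol; 58 ÷ 29.06 ≈ 2, so the molecular formula is C4H10.

C4H10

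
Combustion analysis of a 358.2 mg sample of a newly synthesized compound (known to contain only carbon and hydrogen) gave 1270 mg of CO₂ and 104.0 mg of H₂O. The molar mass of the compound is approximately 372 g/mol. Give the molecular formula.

C30H12

mol C = 1.270 g CO₂ ÷ 44.009 g/mol = 0.028858 mol
mol H = 2 × 0.1040 g H₂O ÷ 18.015 g/mol = 0.011546 mol
Divide by the smallest (0.011546 mol): C 2.499, H 1.000
Multiplying each by 2 gives whole numbers: C 5.00, H 2.00
Empirical formula: C5H2
Empirical-formula mass = 62.07 g/mol; 372 ÷ 62.07 ≈ 6, so the molecular formula is C30H12.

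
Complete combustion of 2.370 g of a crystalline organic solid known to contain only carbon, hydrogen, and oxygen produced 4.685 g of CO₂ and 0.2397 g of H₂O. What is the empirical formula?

C8H2O5

mol C = 4.685 g CO₂ ÷ 44.009 g/mol = 0.10646 mol
mol H = 2 × 0.2397 g H₂O ÷ 18.015 g/mol = 0.026611 mol
mass O = 2.370 − (1.2786 + 0.026824) = 1.0645 g → mol O = 1.0645 ÷ 15.999 = 0.066538 mol
Divide by the smallest (0.026611 mol): C 4.000, H 1.000, O 2.500
Multiplying each by 2 gives whole numbers: C 8.00, H 2.00, O 5.00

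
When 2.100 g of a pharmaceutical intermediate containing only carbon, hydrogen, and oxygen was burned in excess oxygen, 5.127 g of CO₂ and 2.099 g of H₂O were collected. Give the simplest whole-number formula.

C4H8O

mol C = 5.127 g CO₂ ÷ 44.009 g/mol = 0.11650 mol
mol H = 2 × 2.099 g H₂O ÷ 18.015 g/mol = 0.23303 mol
mass O = 2.100 − (1.3993 + 0.23489) = 0.46584 g → mol O = 0.46584 ÷ 15.999 = 0.029117 mol
Divide by the smallest (0.029117 mol): C 4.001, H 8.003, O 1.000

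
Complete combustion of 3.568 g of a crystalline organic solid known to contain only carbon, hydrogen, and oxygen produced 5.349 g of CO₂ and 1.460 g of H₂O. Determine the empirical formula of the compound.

C3H4O3

mol C = 5.349 g CO₂ ÷ 44.009 g/mol = 0.12154 mol
mol H = 2 × 1.460 g H₂O ÷ 18.015 g/mol = 0.16209 mol
mass O = 3.568 − (1.4599 + 0.16338) = 1.9448 g → mol O = 1.9448 ÷ 15.999 = 0.12156 mol
Divide by the smallest (0.12154 mol): C 1.000, H 1.334, O 1.000
Multiplying each by 3 gives whole numbers: C 3.00, H 4.00, O 3.00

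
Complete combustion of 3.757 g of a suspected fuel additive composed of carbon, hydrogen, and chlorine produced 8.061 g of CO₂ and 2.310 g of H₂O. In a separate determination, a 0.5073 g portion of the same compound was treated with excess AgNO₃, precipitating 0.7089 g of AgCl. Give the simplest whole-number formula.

mol C = 8.061 g CO₂ ÷ 44.009 g/mol = 0.18317 mol
mol H = 2 × 2.310 g H₂O ÷ 18.015 g/mol = 0.25645 mol
From the AgCl data: mol Cl per gram of compound = (0.7089 ÷ 143.318) ÷ 0.5073 = 0.0097503 mol/g, so in the 3.757 g combustion sample mol Cl = 0.036632 mol
Divide by the smallest (0.036632 mol): C 5.000, H 7.001, Cl 1.000

C5H7Cl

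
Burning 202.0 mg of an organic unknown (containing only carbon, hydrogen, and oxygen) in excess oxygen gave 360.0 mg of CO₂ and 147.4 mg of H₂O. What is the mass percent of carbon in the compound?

48.64%

mol C = 0.3600 g CO₂ ÷ 44.009 g/mol = 0.0081801 mol
mol H = 2 × 0.1474 g H₂O ÷ 18.015 g/mol = 0.016364 mol
mass O = 0.2020 − (0.098252 + 0.016495) = 0.087253 g → mol O = 0.087253 ÷ 15.999 = 0.0054537 mol
mass % C = 0.098252 g ÷ 0.2020 g × 100%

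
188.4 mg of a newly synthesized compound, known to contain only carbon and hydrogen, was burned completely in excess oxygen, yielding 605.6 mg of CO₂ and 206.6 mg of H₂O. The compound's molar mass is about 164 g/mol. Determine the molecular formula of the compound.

mol C = 0.6056 g CO₂ ÷ 44.009 g/mol = 0.013761 mol
mol H = 2 × 0.2066 g H₂O ÷ 18.015 g/mol = 0.022936 mol
Divide by the smallest (0.013761 mol): C 1.000, H 1.667
Multiplying each by 3 gives whole numbers: C 3.00, H 5.00
Empirical formula: C3H5
Empirical-formula mass = 41.07 g/mol; 164 ÷ 41.07 ≈ 4, so the molecular formula is C12H20.

C12H20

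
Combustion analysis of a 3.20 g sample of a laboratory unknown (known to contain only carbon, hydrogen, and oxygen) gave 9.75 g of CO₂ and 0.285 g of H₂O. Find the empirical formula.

mol C = 9.75 g CO₂ ÷ 44.009 g/mol = 0.2215 mol
mol H = 2 × 0.285 g H₂O ÷ 18.015 g/mol = 0.03164 mol
mass O = 3.20 − (2.661 + 0.03189) = 0.5071 g → mol O = 0.5071 ÷ 15.999 = 0.03170 mol
Divide by the smallest (0.03164 mol): C 7.002, H 1.000, O 1.002

C7HO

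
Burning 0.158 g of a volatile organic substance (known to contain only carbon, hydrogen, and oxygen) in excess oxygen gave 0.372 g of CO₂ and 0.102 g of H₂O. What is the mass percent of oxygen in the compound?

mol C = 0.372 g CO₂ ÷ 44.009 g/mol = 0.008453 mol
mol H = 2 × 0.102 g H₂O ÷ 18.015 g/mol = 0.01132 mol
mass O = 0.158 − (0.1015 + 0.01141) = 0.04506 g → mol O = 0.04506 ÷ 15.999 = 0.002816 mol
mass % O = 0.04506 g ÷ 0.158 g × 100%

28.5%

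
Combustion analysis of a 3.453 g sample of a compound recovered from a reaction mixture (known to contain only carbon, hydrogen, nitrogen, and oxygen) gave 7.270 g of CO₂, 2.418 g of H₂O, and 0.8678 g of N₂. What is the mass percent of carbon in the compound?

mol C = 7.270 g CO₂ ÷ 44.009 g/mol = 0.16519 mol
mol H = 2 × 2.418 g H₂O ÷ 18.015 g/mol = 0.26844 mol
mol N = 2 × 0.8678 g N₂ ÷ 28.014 g/mol = 0.061955 mol
mass O = 3.453 − (1.9841 + 0.27059 + 0.86780) = 0.33047 g → mol O = 0.33047 ÷ 15.999 = 0.020656 mol
mass % C = 1.9841 g ÷ 3.453 g × 100%

57.46%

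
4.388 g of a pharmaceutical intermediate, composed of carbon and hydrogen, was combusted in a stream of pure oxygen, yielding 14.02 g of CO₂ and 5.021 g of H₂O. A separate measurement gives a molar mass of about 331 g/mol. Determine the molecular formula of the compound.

mol C = 14.02 g CO₂ ÷ 44.009 g/mol = 0.31857 mol
mol H = 2 × 5.021 g H₂O ÷ 18.015 g/mol = 0.55742 mol
Divide by the smallest (0.31857 mol): C 1.000, H 1.750
Multiplying each by 4 gives whole numbers: C 4.00, H 7.00
Empirical formula: C4H7
Empirical-formula mass = 55.10 g/mol; 331 ÷ 55.10 ≈ 6, so the molecular formula is C24H42.

C24H42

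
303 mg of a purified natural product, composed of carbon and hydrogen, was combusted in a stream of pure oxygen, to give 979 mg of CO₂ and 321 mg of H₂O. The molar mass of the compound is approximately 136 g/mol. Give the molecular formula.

mol C = 0.979 g CO₂ ÷ 44.009 g/mol = 0.02225 mol
mol H = 2 × 0.321 g H₂O ÷ 18.015 g/mol = 0.03564 mol
Divide by the smallest (0.02225 mol): C 1.000, H 1.602
Multiplying each by 5 gives whole numbers: C 5.00, H 8.01
Empirical formula: C5H8
Empirical-formula mass = 68.12 g/mol; 136 ÷ 68.12 ≈ 2, so the molecular formula is C10H16.

C10H16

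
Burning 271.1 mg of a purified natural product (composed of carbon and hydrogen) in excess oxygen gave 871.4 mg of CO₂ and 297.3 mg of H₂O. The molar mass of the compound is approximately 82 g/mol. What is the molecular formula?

C6H10

mol C = 0.8714 g CO₂ ÷ 44.009 g/mol = 0.019800 mol
mol H = 2 × 0.2973 g H₂O ÷ 18.015 g/mol = 0.033006 mol
Divide by the smallest (0.019800 mol): C 1.000, H 1.667
Multiplying each by 3 gives whole numbers: C 3.00, H 5.00
Empirical formula: C3H5
Empirical-formula mass = 41.07 g/mol; 82 ÷ 41.07 ≈ 2, so the molecular formula is C6H10.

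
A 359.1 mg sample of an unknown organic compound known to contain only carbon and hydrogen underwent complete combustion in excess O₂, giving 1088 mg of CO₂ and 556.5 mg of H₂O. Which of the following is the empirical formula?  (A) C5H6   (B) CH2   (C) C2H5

mol C = 1.088 g CO₂ ÷ 44.009 g/mol = 0.024722 mol
mol H = 2 × 0.5565 g H₂O ÷ 18.015 g/mol = 0.061782 mol
Divide by the smallest (0.024722 mol): C 1.000, H 2.499
Multiplying each by 2 gives whole numbers: C 2.00, H 5.00

(C) C2H5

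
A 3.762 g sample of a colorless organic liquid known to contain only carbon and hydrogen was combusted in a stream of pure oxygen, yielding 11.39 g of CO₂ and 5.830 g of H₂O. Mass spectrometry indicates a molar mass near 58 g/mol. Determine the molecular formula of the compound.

C4H10

mol C = 11.39 g CO₂ ÷ 44.009 g/mol = 0.25881 mol
mol H = 2 × 5.830 g H₂O ÷ 18.015 g/mol = 0.64724 mol
Divide by the smallest (0.25881 mol): C 1.000, H 2.501
Multiplying each by 2 gives whole numbers: C 2.00, H 5.00
Empirical formula: C2H5
Empirical-formula mass = 29.06 g/mol; 58 ÷ 29.06 ≈ 2, so the molecular formula is C4H10.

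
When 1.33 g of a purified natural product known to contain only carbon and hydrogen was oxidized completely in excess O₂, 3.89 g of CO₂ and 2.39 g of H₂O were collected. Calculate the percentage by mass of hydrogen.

mol C = 3.89 g CO₂ ÷ 44.009 g/mol = 0.08839 mol
mol H = 2 × 2.39 g H₂O ÷ 18.015 g/mol = 0.2653 mol
mass % H = 0.2675 g ÷ 1.33 g × 100%

20.1%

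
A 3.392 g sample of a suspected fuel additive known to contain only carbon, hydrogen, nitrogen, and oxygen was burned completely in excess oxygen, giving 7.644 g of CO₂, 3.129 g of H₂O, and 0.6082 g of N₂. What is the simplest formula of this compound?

mol C = 7.644 g CO₂ ÷ 44.009 g/mol = 0.17369 mol
mol H = 2 × 3.129 g H₂O ÷ 18.015 g/mol = 0.34738 mol
mol N = 2 × 0.6082 g N₂ ÷ 28.014 g/mol = 0.043421 mol
mass O = 3.392 − (2.0862 + 0.35016 + 0.60820) = 0.34743 g → mol O = 0.34743 ÷ 15.999 = 0.021716 mol
Divide by the smallest (0.021716 mol): C 7.998, H 15.996, N 2.000, O 1.000

C8H16N2O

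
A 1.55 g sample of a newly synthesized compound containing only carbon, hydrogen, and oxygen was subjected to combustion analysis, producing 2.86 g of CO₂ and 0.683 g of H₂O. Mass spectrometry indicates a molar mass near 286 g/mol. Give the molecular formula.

C12H14O8

mol C = 2.86 g CO₂ ÷ 44.009 g/mol = 0.06499 mol
mol H = 2 × 0.683 g H₂O ÷ 18.015 g/mol = 0.07583 mol
mass O = 1.55 − (0.7806 + 0.07643) = 0.6930 g → mol O = 0.6930 ÷ 15.999 = 0.04332 mol
Divide by the smallest (0.04332 mol): C 1.500, H 1.751, O 1.000
Multiplying each by 4 gives whole numbers: C 6.00, H 7.00, O 4.00
Empirical formula: C6H7O4
Empirical-formula mass = 143.12 g/mol; 286 ÷ 143.12 ≈ 2, so the molecular formula is C12H14O8.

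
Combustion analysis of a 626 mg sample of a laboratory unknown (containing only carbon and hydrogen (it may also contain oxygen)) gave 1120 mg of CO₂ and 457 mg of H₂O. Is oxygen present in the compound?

mol C = 1.12 g CO₂ ÷ 44.009 g/mol = 0.02545 mol
mol H = 2 × 0.457 g H₂O ÷ 18.015 g/mol = 0.05074 mol
C and H account for only 0.3568 g of the 0.626 g sample; the remaining 0.2692 g must be oxygen.

yes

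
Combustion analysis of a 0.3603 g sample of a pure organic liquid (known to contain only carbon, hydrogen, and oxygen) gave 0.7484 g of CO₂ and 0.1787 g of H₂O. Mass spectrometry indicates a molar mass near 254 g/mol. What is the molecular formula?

C12H14O6

mol C = 0.7484 g CO₂ ÷ 44.009 g/mol = 0.017006 mol
mol H = 2 × 0.1787 g H₂O ÷ 18.015 g/mol = 0.019839 mol
mass O = 0.3603 − (0.20425 + 0.019998) = 0.13605 g → mol O = 0.13605 ÷ 15.999 = 0.0085035 mol
Divide by the smallest (0.0085035 mol): C 2.000, H 2.333, O 1.000
Multiplying each by 3 gives whole numbers: C 6.00, H 7.00, O 3.00
Empirical formula: C6H7O3
Empirical-formula mass = 127.12 g/mol; 254 ÷ 127.12 ≈ 2, so the molecular formula is C12H14O6.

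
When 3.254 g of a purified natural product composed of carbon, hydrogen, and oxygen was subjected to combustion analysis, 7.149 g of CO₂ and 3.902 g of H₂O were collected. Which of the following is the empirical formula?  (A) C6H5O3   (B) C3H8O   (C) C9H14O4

(B) C3H8O

mol C = 7.149 g CO₂ ÷ 44.009 g/mol = 0.16244 mol
mol H = 2 × 3.902 g H₂O ÷ 18.015 g/mol = 0.43319 mol
mass O = 3.254 − (1.9511 + 0.43666) = 0.86622 g → mol O = 0.86622 ÷ 15.999 = 0.054142 mol
Divide by the smallest (0.054142 mol): C 3.000, H 8.001, O 1.000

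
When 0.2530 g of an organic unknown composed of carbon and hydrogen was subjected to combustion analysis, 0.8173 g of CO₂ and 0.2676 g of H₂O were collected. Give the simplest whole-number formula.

C5H8

mol C = 0.8173 g CO₂ ÷ 44.009 g/mol = 0.018571 mol
mol H = 2 × 0.2676 g H₂O ÷ 18.015 g/mol = 0.029709 mol
Divide by the smallest (0.018571 mol): C 1.000, H 1.600
Multiplying each by 5 gives whole numbers: C 5.00, H 8.00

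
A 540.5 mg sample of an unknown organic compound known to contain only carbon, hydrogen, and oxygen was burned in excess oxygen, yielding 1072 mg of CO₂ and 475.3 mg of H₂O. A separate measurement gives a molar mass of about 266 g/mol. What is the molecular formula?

mol C = 1.072 g CO₂ ÷ 44.009 g/mol = 0.024359 mol
mol H = 2 × 0.4753 g H₂O ÷ 18.015 g/mol = 0.052767 mol
mass O = 0.5405 − (0.29257 + 0.053189) = 0.19474 g → mol O = 0.19474 ÷ 15.999 = 0.012172 mol
Divide by the smallest (0.012172 mol): C 2.001, H 4.335, O 1.000
Multiplying each by 3 gives whole numbers: C 6.00, H 13.01, O 3.00
Empirical formula: C6H13O3
Empirical-formula mass = 133.17 g/mol; 266 ÷ 133.17 ≈ 2, so the molecular formula is C12H26O6.

C12H26O6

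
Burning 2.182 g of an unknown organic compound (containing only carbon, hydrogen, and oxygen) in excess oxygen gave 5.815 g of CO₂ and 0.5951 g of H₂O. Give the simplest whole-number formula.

C4H2O

mol C = 5.815 g CO₂ ÷ 44.009 g/mol = 0.13213 mol
mol H = 2 × 0.5951 g H₂O ÷ 18.015 g/mol = 0.066067 mol
mass O = 2.182 − (1.5870 + 0.066596) = 0.52837 g → mol O = 0.52837 ÷ 15.999 = 0.033025 mol
Divide by the smallest (0.033025 mol): C 4.001, H 2.001, O 1.000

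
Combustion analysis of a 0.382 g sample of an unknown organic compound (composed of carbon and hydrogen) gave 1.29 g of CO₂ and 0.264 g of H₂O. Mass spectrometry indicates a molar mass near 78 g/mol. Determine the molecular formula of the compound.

C6H6

mol C = 1.29 g CO₂ ÷ 44.009 g/mol = 0.02931 mol
mol H = 2 × 0.264 g H₂O ÷ 18.015 g/mol = 0.02931 mol
Divide by the smallest (0.02931 mol): C 1.000, H 1.000
Empirical formula: CH
Empirical-formula mass = 13.02 g/mol; 78 ÷ 13.02 ≈ 6, so the molecular formula is C6H6.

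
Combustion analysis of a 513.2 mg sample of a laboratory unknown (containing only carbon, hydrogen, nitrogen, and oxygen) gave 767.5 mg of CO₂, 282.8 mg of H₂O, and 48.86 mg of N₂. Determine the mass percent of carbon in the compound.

mol C = 0.7675 g CO₂ ÷ 44.009 g/mol = 0.017440 mol
mol H = 2 × 0.2828 g H₂O ÷ 18.015 g/mol = 0.031396 mol
mol N = 2 × 0.04886 g N₂ ÷ 28.014 g/mol = 0.0034883 mol
mass O = 0.5132 − (0.20947 + 0.031647 + 0.048860) = 0.22323 g → mol O = 0.22323 ÷ 15.999 = 0.013952 mol
mass % C = 0.20947 g ÷ 0.5132 g × 100%

40.82%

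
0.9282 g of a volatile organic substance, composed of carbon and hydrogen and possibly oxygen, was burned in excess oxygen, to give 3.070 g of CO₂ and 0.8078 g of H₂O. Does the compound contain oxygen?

no

mol C = 3.070 g CO₂ ÷ 44.009 g/mol = 0.069758 mol
mol H = 2 × 0.8078 g H₂O ÷ 18.015 g/mol = 0.089681 mol
C and H together account for 0.92827 g — essentially the entire 0.9282 g sample — so the compound contains no oxygen.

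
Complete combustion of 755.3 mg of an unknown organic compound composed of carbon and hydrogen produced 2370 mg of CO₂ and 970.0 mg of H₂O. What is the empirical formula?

CH2

mol C = 2.370 g CO₂ ÷ 44.009 g/mol = 0.053853 mol
mol H = 2 × 0.9700 g H₂O ÷ 18.015 g/mol = 0.10769 mol
Divide by the smallest (0.053853 mol): C 1.000, H 2.000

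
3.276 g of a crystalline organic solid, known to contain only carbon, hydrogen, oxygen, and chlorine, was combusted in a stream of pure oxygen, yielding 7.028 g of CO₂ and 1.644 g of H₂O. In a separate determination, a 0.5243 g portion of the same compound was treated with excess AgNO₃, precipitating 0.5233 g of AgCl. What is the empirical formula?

C7H8ClO

mol C = 7.028 g CO₂ ÷ 44.009 g/mol = 0.15969 mol
mol H = 2 × 1.644 g H₂O ÷ 18.015 g/mol = 0.18251 mol
From the AgCl data: mol Cl per gram of compound = (0.5233 ÷ 143.318) ÷ 0.5243 = 0.0069642 mol/g, so in the 3.276 g combustion sample mol Cl = 0.022815 mol
mass O = 3.276 − (1.9181 + 0.18397 + 0.80878) = 0.36515 g → mol O = 0.36515 ÷ 15.999 = 0.022824 mol
Divide by the smallest (0.022815 mol): C 7.000, H 8.000, Cl 1.000, O 1.000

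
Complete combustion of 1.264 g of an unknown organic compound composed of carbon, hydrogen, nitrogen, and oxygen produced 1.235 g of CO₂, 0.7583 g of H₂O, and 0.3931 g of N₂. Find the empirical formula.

mol C = 1.235 g CO₂ ÷ 44.009 g/mol = 0.028062 mol
mol H = 2 × 0.7583 g H₂O ÷ 18.015 g/mol = 0.084185 mol
mol N = 2 × 0.3931 g N₂ ÷ 28.014 g/mol = 0.028065 mol
mass O = 1.264 − (0.33706 + 0.084859 + 0.39310) = 0.44898 g → mol O = 0.44898 ÷ 15.999 = 0.028063 mol
Divide by the smallest (0.028062 mol): C 1.000, H 3.000, N 1.000, O 1.000

CH3NO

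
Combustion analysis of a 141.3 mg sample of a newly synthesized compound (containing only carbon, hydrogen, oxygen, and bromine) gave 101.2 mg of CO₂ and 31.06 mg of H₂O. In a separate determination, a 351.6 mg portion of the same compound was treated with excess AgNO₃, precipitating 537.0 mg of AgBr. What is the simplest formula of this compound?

C2H3BrO

mol C = 0.1012 g CO₂ ÷ 44.009 g/mol = 0.0022995 mol
mol H = 2 × 0.03106 g H₂O ÷ 18.015 g/mol = 0.0034482 mol
From the AgBr data: mol Br per gram of compound = (0.5370 ÷ 187.772) ÷ 0.3516 = 0.0081338 mol/g, so in the 0.1413 g combustion sample mol Br = 0.0011493 mol
mass O = 0.1413 − (0.027620 + 0.0034758 + 0.091834) = 0.018370 g → mol O = 0.018370 ÷ 15.999 = 0.0011482 mol
Divide by the smallest (0.0011482 mol): C 2.003, H 3.003, Br 1.001, O 1.000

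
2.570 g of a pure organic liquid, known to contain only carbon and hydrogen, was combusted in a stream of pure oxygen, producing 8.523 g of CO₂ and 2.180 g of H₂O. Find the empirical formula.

mol C = 8.523 g CO₂ ÷ 44.009 g/mol = 0.19366 mol
mol H = 2 × 2.180 g H₂O ÷ 18.015 g/mol = 0.24202 mol
Divide by the smallest (0.19366 mol): C 1.000, H 1.250
Multiplying each by 4 gives whole numbers: C 4.00, H 5.00

C4H5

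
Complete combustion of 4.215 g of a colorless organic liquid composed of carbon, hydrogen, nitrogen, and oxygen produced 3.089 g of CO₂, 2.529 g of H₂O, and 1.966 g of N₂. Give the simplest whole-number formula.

mol C = 3.089 g CO₂ ÷ 44.009 g/mol = 0.070190 mol
mol H = 2 × 2.529 g H₂O ÷ 18.015 g/mol = 0.28077 mol
mol N = 2 × 1.966 g N₂ ÷ 28.014 g/mol = 0.14036 mol
mass O = 4.215 − (0.84305 + 0.28301 + 1.9660) = 1.1229 g → mol O = 1.1229 ÷ 15.999 = 0.070188 mol
Divide by the smallest (0.070188 mol): C 1.000, H 4.000, N 2.000, O 1.000

CH4N2O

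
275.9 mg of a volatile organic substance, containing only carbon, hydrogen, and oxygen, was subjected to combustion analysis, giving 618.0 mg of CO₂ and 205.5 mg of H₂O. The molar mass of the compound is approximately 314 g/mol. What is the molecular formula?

mol C = 0.6180 g CO₂ ÷ 44.009 g/mol = 0.014043 mol
mol H = 2 × 0.2055 g H₂O ÷ 18.015 g/mol = 0.022814 mol
mass O = 0.2759 − (0.16867 + 0.022997) = 0.084238 g → mol O = 0.084238 ÷ 15.999 = 0.0052652 mol
Divide by the smallest (0.0052652 mol): C 2.667, H 4.333, O 1.000
Multiplying each by 3 gives whole numbers: C 8.00, H 13.00, O 3.00
Empirical formula: C8H13O3
Empirical-formula mass = 157.19 g/mol; 314 ÷ 157.19 ≈ 2, so the molecular formula is C16H26O6.

C16H26O6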